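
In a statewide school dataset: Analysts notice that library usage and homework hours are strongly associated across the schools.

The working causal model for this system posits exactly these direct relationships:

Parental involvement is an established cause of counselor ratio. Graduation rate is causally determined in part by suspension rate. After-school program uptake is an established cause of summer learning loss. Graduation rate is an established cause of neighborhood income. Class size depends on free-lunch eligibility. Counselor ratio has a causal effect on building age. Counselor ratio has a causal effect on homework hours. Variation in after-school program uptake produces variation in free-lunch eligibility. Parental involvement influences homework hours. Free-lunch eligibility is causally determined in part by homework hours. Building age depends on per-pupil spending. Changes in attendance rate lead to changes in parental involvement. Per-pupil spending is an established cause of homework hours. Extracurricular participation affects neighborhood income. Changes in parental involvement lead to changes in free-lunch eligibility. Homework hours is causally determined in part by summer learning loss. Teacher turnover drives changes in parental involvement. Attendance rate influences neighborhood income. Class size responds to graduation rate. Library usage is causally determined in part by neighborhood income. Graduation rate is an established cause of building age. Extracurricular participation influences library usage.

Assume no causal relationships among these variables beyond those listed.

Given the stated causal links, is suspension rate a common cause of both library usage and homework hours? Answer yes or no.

Suspension rate has no stated causal path to homework hours. A confounder must cause both variables, so suspension rate does not qualify.

no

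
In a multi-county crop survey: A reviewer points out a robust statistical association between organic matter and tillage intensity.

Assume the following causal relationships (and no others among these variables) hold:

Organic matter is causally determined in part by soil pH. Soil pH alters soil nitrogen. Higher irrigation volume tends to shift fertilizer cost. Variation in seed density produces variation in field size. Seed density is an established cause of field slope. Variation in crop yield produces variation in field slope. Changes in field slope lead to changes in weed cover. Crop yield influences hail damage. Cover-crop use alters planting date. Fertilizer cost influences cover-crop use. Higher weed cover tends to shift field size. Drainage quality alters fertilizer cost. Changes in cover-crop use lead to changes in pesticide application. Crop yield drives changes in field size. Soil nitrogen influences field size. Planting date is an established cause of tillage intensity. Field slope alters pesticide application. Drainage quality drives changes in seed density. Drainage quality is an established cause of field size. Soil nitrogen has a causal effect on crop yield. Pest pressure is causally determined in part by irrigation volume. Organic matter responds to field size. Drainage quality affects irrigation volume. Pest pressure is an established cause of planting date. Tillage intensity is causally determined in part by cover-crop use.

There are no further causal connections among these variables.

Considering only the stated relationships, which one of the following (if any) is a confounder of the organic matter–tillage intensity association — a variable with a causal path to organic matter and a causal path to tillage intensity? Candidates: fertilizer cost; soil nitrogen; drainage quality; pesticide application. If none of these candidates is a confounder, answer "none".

Drainage quality causes organic matter (drainage quality → field size → organic matter) and also causes tillage intensity (drainage quality → fertilizer cost → cover-crop use → tillage intensity); it is a common cause of both.
Each of the other candidates lacks a causal path to at least one of organic matter and tillage intensity, so they do not confound the relationship.

drainage quality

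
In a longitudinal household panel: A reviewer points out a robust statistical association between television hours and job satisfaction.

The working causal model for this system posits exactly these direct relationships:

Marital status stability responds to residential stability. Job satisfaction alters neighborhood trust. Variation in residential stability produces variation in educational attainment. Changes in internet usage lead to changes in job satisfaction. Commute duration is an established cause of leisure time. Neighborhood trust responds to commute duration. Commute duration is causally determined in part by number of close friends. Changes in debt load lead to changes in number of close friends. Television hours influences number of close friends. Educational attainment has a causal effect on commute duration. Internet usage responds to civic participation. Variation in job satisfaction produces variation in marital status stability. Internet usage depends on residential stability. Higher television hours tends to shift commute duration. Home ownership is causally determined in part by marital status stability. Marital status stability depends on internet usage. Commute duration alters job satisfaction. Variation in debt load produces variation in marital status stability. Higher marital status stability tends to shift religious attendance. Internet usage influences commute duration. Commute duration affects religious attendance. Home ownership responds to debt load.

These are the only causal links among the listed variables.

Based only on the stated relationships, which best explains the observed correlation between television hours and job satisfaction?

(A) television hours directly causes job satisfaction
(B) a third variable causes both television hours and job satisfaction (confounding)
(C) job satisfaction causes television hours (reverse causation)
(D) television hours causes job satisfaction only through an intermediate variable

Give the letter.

D

Television hours reaches job satisfaction through television hours → commute duration → job satisfaction — an indirect causal chain with no direct television hours → job satisfaction link. No variable causes both television hours and job satisfaction, so confounding is ruled out; the effect is mediated.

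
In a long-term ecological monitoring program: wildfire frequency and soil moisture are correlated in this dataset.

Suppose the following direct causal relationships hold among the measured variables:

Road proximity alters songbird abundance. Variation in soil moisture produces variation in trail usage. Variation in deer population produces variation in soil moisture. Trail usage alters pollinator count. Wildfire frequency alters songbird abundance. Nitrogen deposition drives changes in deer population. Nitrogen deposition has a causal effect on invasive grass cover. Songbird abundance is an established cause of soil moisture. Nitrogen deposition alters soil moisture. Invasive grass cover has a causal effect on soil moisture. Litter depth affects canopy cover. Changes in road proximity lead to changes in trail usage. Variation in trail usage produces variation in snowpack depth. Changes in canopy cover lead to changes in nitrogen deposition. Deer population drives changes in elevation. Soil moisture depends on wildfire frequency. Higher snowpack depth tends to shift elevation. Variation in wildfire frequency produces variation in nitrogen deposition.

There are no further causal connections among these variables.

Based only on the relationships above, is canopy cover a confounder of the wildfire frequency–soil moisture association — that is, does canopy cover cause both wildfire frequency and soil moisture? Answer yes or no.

no

Canopy cover has no stated causal path to wildfire frequency. A confounder must cause both variables, so canopy cover does not qualify.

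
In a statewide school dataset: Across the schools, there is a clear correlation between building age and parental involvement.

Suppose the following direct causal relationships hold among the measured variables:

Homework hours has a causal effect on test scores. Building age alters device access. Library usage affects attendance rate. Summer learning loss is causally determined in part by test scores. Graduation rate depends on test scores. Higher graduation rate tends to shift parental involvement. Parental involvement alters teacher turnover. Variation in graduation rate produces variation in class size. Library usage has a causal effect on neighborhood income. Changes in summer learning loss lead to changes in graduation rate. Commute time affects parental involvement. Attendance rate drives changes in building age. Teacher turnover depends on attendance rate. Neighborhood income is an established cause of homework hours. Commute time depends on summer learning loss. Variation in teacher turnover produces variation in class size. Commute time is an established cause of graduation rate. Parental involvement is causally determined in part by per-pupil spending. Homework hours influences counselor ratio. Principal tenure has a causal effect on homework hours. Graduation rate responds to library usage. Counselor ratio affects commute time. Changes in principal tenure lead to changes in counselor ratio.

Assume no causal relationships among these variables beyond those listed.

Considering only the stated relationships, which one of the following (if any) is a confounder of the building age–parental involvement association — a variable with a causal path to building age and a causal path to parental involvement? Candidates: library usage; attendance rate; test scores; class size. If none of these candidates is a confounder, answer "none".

library usage

Library usage causes building age (library usage → attendance rate → building age) and also causes parental involvement (library usage → graduation rate → parental involvement); it is a common cause of both.
Each of the other candidates lacks a causal path to at least one of building age and parental involvement, so they do not confound the relationship.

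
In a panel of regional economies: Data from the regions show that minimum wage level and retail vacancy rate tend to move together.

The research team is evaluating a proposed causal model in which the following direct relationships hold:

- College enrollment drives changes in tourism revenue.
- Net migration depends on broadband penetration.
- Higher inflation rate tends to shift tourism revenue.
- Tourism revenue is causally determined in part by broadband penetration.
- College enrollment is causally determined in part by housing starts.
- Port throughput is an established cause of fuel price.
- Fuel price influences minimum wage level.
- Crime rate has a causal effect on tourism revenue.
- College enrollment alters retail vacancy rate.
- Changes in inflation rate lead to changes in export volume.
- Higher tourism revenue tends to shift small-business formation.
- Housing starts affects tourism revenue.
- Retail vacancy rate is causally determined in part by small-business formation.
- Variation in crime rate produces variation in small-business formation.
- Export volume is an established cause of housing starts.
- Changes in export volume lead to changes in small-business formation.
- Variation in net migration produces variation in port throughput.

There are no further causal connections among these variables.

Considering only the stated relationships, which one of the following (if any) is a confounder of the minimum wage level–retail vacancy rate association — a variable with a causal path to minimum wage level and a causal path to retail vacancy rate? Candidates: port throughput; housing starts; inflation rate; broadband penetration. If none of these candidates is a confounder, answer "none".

broadband penetration

Broadband penetration causes minimum wage level (broadband penetration → net migration → port throughput → fuel price → minimum wage level) and also causes retail vacancy rate (broadband penetration → tourism revenue → small-business formation → retail vacancy rate); it is a common cause of both.
Each of the other candidates lacks a causal path to at least one of minimum wage level and retail vacancy rate, so they do not confound the relationship.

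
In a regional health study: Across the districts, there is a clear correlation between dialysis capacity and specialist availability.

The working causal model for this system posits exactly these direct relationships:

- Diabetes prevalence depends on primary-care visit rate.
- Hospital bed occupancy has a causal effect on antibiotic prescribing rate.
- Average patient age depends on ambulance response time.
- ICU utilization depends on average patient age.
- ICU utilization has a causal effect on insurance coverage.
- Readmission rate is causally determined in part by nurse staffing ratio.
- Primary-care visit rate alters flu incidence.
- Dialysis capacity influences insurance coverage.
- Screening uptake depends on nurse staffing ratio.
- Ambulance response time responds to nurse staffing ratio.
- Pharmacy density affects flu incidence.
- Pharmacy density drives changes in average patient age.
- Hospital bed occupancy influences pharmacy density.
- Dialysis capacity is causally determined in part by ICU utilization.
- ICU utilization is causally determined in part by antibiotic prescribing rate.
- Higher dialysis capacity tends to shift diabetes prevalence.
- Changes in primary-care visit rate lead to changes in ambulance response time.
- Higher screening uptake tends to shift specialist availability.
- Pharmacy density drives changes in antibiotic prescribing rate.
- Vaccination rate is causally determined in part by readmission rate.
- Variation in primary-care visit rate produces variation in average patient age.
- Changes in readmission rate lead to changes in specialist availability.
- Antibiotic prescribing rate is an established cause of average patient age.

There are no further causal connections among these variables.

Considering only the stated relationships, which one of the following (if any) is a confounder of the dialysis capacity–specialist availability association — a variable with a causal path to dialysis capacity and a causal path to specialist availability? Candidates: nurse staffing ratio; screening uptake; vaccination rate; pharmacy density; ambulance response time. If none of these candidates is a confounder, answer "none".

nurse staffing ratio

Nurse staffing ratio causes dialysis capacity (nurse staffing ratio → ambulance response time → average patient age → ICU utilization → dialysis capacity) and also causes specialist availability (nurse staffing ratio → screening uptake → specialist availability); it is a common cause of both.
Each of the other candidates lacks a causal path to at least one of dialysis capacity and specialist availability, so they do not confound the relationship.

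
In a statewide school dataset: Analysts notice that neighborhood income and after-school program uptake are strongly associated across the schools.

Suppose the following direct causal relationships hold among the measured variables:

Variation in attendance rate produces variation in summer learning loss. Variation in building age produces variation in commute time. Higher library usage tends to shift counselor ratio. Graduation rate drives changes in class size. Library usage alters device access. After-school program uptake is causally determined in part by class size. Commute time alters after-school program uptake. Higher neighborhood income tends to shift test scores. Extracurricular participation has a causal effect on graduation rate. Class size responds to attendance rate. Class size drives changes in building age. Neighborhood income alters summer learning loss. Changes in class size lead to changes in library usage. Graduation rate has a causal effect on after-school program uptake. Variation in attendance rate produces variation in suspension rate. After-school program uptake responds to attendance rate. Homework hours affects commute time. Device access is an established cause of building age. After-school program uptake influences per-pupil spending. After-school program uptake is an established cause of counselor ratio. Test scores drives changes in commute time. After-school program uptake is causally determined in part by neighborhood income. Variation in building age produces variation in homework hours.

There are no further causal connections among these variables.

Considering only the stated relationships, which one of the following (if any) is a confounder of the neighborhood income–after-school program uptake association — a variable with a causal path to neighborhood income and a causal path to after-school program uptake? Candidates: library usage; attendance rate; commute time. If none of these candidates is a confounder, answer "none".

None of the listed candidates has causal paths to both neighborhood income and after-school program uptake in the stated relationships, so none is a common cause.

none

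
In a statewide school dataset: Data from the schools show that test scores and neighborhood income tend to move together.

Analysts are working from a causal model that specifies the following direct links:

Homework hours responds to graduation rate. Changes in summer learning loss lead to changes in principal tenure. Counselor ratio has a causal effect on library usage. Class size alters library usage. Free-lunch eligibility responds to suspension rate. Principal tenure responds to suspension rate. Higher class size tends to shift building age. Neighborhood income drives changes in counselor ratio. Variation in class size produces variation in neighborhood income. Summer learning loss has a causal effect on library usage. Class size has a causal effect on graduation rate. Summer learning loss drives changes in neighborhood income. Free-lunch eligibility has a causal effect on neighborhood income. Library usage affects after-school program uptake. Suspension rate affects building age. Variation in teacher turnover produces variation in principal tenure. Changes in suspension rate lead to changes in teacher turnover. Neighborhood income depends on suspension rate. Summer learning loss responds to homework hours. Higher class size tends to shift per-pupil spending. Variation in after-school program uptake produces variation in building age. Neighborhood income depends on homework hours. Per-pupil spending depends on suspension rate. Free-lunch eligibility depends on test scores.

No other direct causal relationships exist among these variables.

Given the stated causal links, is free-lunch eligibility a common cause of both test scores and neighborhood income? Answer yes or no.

no

Free-lunch eligibility has no stated causal path to test scores. A confounder must cause both variables, so free-lunch eligibility does not qualify.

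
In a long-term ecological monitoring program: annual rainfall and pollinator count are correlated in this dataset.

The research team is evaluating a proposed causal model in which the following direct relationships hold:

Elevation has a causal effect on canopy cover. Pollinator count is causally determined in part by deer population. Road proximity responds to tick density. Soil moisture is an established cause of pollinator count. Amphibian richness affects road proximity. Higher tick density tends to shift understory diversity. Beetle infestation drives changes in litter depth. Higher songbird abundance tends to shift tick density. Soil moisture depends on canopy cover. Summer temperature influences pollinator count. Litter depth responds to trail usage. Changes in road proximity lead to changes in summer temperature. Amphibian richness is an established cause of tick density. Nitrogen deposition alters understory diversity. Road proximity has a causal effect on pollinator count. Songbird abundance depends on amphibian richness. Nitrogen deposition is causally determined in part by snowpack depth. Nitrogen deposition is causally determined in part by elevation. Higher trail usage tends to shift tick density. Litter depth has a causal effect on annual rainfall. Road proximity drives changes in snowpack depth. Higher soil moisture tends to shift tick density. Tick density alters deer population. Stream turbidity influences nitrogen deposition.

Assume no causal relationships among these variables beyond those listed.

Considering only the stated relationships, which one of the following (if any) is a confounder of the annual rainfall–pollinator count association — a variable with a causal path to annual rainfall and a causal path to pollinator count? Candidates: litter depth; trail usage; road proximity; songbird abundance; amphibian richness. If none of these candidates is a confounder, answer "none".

trail usage

Trail usage causes annual rainfall (trail usage → litter depth → annual rainfall) and also causes pollinator count (trail usage → tick density → road proximity → pollinator count); it is a common cause of both.
Each of the other candidates lacks a causal path to at least one of annual rainfall and pollinator count, so they do not confound the relationship.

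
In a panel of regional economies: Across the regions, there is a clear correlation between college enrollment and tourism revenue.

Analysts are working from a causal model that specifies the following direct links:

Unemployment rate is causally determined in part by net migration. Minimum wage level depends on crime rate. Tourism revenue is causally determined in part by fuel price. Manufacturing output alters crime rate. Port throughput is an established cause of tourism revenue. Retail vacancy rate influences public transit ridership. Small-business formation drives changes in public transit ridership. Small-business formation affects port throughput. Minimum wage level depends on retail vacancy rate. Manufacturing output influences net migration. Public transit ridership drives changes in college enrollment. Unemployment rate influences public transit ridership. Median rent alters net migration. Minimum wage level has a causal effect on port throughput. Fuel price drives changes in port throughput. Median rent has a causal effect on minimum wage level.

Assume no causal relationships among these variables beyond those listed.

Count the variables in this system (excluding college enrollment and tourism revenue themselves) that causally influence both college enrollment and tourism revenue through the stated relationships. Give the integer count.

4

The common causes are: manufacturing output (to college enrollment via manufacturing output → net migration → unemployment rate → public transit ridership → college enrollment; to tourism revenue via manufacturing output → crime rate → minimum wage level → port throughput → tourism revenue); median rent (to college enrollment via median rent → net migration → unemployment rate → public transit ridership → college enrollment; to tourism revenue via median rent → minimum wage level → port throughput → tourism revenue); retail vacancy rate (to college enrollment via retail vacancy rate → public transit ridership → college enrollment; to tourism revenue via retail vacancy rate → minimum wage level → port throughput → tourism revenue); small-business formation (to college enrollment via small-business formation → public transit ridership → college enrollment; to tourism revenue via small-business formation → port throughput → tourism revenue).
Every other variable lacks a causal path to at least one of college enrollment and tourism revenue.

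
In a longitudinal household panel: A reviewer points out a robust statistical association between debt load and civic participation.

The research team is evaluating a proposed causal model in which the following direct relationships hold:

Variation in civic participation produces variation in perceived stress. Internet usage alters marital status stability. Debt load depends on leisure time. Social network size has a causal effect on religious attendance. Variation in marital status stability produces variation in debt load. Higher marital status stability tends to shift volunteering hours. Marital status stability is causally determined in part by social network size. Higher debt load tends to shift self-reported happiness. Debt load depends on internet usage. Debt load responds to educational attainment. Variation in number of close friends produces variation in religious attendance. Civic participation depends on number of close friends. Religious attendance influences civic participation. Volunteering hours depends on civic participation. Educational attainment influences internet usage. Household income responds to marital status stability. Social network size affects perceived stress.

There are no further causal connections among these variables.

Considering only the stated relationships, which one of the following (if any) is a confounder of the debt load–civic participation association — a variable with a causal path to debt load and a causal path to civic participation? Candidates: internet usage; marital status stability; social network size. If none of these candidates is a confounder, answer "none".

social network size

Social network size causes debt load (social network size → marital status stability → debt load) and also causes civic participation (social network size → religious attendance → civic participation); it is a common cause of both.
Each of the other candidates lacks a causal path to at least one of debt load and civic participation, so they do not confound the relationship.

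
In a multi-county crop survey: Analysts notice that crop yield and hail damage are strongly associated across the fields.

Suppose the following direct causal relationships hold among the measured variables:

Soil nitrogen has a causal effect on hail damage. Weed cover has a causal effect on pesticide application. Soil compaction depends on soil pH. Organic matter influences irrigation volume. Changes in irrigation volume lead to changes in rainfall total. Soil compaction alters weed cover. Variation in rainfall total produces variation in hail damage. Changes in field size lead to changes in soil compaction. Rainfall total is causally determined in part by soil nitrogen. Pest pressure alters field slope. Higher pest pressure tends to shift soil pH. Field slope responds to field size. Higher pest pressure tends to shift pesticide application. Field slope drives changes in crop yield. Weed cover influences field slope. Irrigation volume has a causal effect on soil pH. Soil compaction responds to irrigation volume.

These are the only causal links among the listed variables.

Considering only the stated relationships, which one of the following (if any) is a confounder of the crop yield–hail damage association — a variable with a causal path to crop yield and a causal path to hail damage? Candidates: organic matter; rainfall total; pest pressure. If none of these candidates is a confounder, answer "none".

Organic matter causes crop yield (organic matter → irrigation volume → soil compaction → weed cover → field slope → crop yield) and also causes hail damage (organic matter → irrigation volume → rainfall total → hail damage); it is a common cause of both.
Each of the other candidates lacks a causal path to at least one of crop yield and hail damage, so they do not confound the relationship.

organic matter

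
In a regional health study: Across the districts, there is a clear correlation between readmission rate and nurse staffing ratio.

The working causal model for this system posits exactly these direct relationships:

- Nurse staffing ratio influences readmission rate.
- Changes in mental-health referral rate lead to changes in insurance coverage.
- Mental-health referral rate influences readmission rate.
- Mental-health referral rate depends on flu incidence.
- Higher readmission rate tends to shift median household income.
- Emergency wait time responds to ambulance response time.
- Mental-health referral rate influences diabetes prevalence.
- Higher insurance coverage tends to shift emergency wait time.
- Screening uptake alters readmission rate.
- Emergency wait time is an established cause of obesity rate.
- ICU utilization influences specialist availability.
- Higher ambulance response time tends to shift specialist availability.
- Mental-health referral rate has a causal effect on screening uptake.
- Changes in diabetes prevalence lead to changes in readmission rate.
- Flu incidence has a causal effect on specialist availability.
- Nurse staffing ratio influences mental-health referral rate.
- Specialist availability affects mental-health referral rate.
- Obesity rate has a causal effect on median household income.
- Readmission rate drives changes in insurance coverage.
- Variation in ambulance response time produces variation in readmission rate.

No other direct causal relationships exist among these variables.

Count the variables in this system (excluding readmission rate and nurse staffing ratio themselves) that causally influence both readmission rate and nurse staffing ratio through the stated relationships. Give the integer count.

No listed variable has a causal path to both readmission rate and nurse staffing ratio, so there are no common causes.

0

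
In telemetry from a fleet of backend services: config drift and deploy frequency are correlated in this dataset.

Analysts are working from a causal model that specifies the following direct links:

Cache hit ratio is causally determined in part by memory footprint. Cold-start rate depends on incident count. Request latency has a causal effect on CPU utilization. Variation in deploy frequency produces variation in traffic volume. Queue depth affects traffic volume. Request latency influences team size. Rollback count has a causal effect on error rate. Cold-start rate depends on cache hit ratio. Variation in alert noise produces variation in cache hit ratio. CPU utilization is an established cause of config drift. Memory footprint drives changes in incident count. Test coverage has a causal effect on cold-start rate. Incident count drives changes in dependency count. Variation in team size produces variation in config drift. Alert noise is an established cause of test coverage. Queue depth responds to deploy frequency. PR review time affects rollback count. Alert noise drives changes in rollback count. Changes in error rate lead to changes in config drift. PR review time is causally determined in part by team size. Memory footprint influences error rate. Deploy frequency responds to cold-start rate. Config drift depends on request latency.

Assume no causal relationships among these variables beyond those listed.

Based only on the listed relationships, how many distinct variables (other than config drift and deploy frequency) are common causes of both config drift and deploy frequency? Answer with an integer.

2

The common causes are: alert noise (to config drift via alert noise → rollback count → error rate → config drift; to deploy frequency via alert noise → cache hit ratio → cold-start rate → deploy frequency); memory footprint (to config drift via memory footprint → error rate → config drift; to deploy frequency via memory footprint → cache hit ratio → cold-start rate → deploy frequency).
Every other variable lacks a causal path to at least one of config drift and deploy frequency.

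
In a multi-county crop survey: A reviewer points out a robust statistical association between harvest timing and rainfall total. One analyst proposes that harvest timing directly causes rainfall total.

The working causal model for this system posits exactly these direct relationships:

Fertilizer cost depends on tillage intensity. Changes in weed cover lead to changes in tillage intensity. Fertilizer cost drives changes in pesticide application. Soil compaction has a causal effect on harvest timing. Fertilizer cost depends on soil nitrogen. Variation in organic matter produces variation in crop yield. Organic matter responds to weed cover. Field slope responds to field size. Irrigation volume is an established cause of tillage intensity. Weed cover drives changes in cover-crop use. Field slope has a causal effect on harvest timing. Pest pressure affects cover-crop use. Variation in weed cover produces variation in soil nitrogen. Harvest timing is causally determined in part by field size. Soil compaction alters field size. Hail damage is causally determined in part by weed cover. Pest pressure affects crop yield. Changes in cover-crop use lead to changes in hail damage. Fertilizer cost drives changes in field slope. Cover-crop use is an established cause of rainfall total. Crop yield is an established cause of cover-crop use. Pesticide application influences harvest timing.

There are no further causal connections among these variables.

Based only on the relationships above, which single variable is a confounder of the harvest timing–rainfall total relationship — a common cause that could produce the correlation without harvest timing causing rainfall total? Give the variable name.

weed cover

Weed cover has a causal path to harvest timing (weed cover → soil nitrogen → fertilizer cost → pesticide application → harvest timing) and a separate causal path to rainfall total (weed cover → cover-crop use → rainfall total), so it is a common cause of both.
No stated relationship gives harvest timing a causal route to rainfall total, so the correlation is explained by the shared upstream cause rather than a direct effect.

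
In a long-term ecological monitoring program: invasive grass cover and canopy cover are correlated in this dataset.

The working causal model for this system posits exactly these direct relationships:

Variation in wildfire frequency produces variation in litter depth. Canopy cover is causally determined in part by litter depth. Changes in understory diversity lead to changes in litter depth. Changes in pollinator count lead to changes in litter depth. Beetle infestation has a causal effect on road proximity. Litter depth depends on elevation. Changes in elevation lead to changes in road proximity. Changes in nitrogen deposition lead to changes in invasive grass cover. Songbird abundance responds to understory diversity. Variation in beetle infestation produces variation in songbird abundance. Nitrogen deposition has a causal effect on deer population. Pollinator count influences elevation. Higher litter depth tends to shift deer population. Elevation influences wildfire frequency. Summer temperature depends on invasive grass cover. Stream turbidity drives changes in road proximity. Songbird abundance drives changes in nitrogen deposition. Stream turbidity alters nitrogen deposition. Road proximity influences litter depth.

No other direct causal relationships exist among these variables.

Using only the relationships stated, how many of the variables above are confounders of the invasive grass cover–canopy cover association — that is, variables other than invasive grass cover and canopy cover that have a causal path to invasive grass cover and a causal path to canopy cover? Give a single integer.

The common causes are: beetle infestation (to invasive grass cover via beetle infestation → songbird abundance → nitrogen deposition → invasive grass cover; to canopy cover via beetle infestation → road proximity → litter depth → canopy cover); stream turbidity (to invasive grass cover via stream turbidity → nitrogen deposition → invasive grass cover; to canopy cover via stream turbidity → road proximity → litter depth → canopy cover); understory diversity (to invasive grass cover via understory diversity → songbird abundance → nitrogen deposition → invasive grass cover; to canopy cover via understory diversity → litter depth → canopy cover).
Every other variable lacks a causal path to at least one of invasive grass cover and canopy cover.

3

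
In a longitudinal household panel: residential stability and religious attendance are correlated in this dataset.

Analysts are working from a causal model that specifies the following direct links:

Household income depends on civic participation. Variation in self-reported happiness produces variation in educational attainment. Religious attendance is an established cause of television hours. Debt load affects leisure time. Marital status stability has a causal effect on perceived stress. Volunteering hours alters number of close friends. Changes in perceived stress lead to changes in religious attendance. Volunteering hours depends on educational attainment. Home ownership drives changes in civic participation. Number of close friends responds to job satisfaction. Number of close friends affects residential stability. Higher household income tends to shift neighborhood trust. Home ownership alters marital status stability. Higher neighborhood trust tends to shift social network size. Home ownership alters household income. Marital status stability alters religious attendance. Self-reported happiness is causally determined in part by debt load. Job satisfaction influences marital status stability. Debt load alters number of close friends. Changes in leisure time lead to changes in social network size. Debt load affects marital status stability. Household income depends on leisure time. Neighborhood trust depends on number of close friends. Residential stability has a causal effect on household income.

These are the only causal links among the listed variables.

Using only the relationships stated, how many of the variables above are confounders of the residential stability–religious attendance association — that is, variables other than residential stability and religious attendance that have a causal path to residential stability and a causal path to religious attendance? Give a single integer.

2

The common causes are: debt load (to residential stability via debt load → number of close friends → residential stability; to religious attendance via debt load → marital status stability → religious attendance); job satisfaction (to residential stability via job satisfaction → number of close friends → residential stability; to religious attendance via job satisfaction → marital status stability → religious attendance).
Every other variable lacks a causal path to at least one of residential stability and religious attendance.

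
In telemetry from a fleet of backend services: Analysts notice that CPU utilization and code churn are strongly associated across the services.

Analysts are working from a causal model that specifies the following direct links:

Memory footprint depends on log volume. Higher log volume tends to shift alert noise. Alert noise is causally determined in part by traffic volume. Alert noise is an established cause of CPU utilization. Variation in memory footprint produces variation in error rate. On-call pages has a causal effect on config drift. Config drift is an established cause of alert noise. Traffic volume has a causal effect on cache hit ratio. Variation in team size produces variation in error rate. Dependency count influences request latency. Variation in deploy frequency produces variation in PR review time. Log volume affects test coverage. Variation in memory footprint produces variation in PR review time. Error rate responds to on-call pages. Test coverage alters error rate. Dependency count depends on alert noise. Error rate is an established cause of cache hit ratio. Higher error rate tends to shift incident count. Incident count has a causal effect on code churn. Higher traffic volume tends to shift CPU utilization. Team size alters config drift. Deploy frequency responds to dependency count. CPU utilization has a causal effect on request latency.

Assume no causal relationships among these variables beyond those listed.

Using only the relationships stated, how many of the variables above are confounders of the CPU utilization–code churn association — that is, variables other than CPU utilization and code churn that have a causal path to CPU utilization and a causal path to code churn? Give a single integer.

3

The common causes are: log volume (to CPU utilization via log volume → alert noise → CPU utilization; to code churn via log volume → memory footprint → error rate → incident count → code churn); on-call pages (to CPU utilization via on-call pages → config drift → alert noise → CPU utilization; to code churn via on-call pages → error rate → incident count → code churn); team size (to CPU utilization via team size → config drift → alert noise → CPU utilization; to code churn via team size → error rate → incident count → code churn).
Every other variable lacks a causal path to at least one of CPU utilization and code churn.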